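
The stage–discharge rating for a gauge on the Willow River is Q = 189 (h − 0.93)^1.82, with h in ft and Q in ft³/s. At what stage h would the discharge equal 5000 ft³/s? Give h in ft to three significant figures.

h − h₀ = (Q/C)^(1/b) = (5000/189)^(1/1.82) = 6.048 ft
h = 0.93 + 6.048 = 6.978 ft

6.98 ft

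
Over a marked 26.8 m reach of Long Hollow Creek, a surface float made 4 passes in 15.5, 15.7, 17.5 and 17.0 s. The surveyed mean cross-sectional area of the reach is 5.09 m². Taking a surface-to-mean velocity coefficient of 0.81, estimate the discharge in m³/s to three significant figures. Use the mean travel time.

t̄ = (15.5 + 15.7 + 17.5 + 17.0) / 4 = 16.425 s
v_surface = L / t̄ = 26.8 / 16.425 = 1.632 m/s
v_mean = 0.81 × 1.632 = 1.322 m/s
Q = A × v_mean = 5.09 × 1.322 = 6.727 m³/s

6.73 m³/s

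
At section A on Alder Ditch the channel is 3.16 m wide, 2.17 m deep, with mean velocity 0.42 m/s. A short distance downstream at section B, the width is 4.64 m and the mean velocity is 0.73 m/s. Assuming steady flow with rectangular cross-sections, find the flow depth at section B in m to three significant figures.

0.850 m

Q = A₁V₁ = (3.16×2.17) × 0.42 = 2.880 m³/s
d₂ = Q/(b₂ V₂) = 2.880/(4.64×0.73) = 0.8503 m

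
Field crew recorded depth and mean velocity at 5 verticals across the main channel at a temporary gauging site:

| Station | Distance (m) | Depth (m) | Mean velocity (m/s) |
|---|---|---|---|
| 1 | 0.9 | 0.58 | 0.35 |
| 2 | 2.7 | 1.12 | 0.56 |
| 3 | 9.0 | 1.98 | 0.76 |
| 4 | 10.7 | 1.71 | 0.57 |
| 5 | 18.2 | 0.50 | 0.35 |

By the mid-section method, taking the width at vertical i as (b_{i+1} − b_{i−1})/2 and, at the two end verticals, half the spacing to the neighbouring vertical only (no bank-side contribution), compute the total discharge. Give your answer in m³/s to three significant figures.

13.9 m³/s

w_1 = (2.7 − 0.9)/2 = 0.9 m; q_1 = 0.35 × 0.58 × 0.9 = 0.1827 m³/s
w_2 = (9.0 − 0.9)/2 = 4.05 m; q_2 = 0.56 × 1.12 × 4.05 = 2.540 m³/s
w_3 = (10.7 − 2.7)/2 = 4 m; q_3 = 0.76 × 1.98 × 4 = 6.019 m³/s
w_4 = (18.2 − 9.0)/2 = 4.6 m; q_4 = 0.57 × 1.71 × 4.6 = 4.484 m³/s
w_5 = (18.2 − 10.7)/2 = 3.75 m; q_5 = 0.35 × 0.50 × 3.75 = 0.6563 m³/s
Q = Σ qᵢ = 13.88 m³/s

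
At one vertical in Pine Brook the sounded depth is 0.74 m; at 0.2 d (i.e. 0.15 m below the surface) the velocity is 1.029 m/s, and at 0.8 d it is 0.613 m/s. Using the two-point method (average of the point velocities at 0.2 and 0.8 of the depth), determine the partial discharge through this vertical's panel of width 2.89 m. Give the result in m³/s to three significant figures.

1.76 m³/s

v̄ = (1.029 + 0.613) / 2 = 0.8210 m/s
q = v̄ × d × w = 0.8210 × 0.74 × 2.89 = 1.756 m³/s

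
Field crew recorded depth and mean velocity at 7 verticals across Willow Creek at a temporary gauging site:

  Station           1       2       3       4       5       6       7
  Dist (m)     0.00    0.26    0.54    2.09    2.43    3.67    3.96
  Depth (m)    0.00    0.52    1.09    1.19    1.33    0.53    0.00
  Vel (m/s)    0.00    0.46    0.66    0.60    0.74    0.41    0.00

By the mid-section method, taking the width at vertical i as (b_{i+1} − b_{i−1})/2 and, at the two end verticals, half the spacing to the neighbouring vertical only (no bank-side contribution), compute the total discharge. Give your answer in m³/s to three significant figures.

2.34 m³/s

w_2 = (0.54 − 0.00)/2 = 0.27 m; q_2 = 0.46 × 0.52 × 0.27 = 0.06458 m³/s
w_3 = (2.09 − 0.26)/2 = 0.915 m; q_3 = 0.66 × 1.09 × 0.915 = 0.6583 m³/s
w_4 = (2.43 − 0.54)/2 = 0.945 m; q_4 = 0.60 × 1.19 × 0.945 = 0.6747 m³/s
w_5 = (3.67 − 2.09)/2 = 0.79 m; q_5 = 0.74 × 1.33 × 0.79 = 0.7775 m³/s
w_6 = (3.96 − 2.43)/2 = 0.765 m; q_6 = 0.41 × 0.53 × 0.765 = 0.1662 m³/s
Stations 1, 7 contribute zero (depth or velocity is 0).
Q = Σ qᵢ = 2.341 m³/s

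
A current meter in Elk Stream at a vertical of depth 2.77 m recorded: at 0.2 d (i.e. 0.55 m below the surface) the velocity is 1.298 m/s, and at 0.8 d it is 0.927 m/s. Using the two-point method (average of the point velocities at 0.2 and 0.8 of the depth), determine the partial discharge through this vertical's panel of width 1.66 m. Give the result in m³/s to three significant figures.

v̄ = (1.298 + 0.927) / 2 = 1.113 m/s
q = v̄ × d × w = 1.113 × 2.77 × 1.66 = 5.115 m³/s

5.12 m³/s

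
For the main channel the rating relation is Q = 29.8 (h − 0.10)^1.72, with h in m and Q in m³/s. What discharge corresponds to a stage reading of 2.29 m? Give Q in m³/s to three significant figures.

Q = 29.8 × (2.29 − 0.10)^1.72 = 29.8 × 2.19^1.72 = 114.8 m³/s

115 m³/s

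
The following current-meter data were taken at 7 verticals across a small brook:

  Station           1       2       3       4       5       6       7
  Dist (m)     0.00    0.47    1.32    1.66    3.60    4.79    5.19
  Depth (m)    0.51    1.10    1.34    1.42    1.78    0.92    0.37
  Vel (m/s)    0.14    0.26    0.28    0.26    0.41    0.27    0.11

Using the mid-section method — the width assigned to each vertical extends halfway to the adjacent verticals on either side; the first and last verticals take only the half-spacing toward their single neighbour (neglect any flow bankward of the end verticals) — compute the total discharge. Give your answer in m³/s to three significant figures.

2.20 m³/s

w_1 = (0.47 − 0.00)/2 = 0.235 m; q_1 = 0.14 × 0.51 × 0.235 = 0.01678 m³/s
w_2 = (1.32 − 0.00)/2 = 0.66 m; q_2 = 0.26 × 1.10 × 0.66 = 0.1888 m³/s
w_3 = (1.66 − 0.47)/2 = 0.595 m; q_3 = 0.28 × 1.34 × 0.595 = 0.2232 m³/s
w_4 = (3.60 − 1.32)/2 = 1.14 m; q_4 = 0.26 × 1.42 × 1.14 = 0.4209 m³/s
w_5 = (4.79 − 1.66)/2 = 1.565 m; q_5 = 0.41 × 1.78 × 1.565 = 1.142 m³/s
w_6 = (5.19 − 3.60)/2 = 0.795 m; q_6 = 0.27 × 0.92 × 0.795 = 0.1975 m³/s
w_7 = (5.19 − 4.79)/2 = 0.2 m; q_7 = 0.11 × 0.37 × 0.2 = 0.008140 m³/s
Q = Σ qᵢ = 2.197 m³/s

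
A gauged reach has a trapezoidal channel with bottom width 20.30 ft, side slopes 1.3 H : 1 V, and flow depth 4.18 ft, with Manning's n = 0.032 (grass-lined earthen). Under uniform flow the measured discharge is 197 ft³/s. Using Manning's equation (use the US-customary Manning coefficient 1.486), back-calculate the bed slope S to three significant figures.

0.000335

A = (b + z·y)·y = (20.30 + 1.3×4.18)×4.18 = 107.6 ft²
P = b + 2y√(1+z²) = 20.30 + 2×4.18×√(1+1.3²) = 34.01 ft
R = A/P = 107.6/34.01 = 3.163 ft
S = (Q·n / (1.486·A·R^(2/3)))² = (197×0.032 / (1.486×107.6×2.155))² = 0.0003350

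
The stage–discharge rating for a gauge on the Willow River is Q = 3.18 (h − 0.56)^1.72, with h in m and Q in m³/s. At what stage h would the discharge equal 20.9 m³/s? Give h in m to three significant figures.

h − h₀ = (Q/C)^(1/b) = (20.9/3.18)^(1/1.72) = 2.988 m
h = 0.56 + 2.988 = 3.548 m

3.55 m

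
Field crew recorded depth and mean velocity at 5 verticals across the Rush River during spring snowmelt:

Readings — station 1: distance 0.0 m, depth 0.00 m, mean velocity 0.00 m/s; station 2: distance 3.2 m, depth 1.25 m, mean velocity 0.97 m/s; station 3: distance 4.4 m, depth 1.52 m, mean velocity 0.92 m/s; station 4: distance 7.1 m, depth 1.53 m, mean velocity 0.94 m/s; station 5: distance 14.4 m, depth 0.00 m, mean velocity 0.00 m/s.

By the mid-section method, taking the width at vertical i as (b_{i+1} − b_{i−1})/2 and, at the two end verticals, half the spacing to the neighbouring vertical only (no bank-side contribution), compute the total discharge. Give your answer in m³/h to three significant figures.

45300 m³/h

w_2 = (4.4 − 0.0)/2 = 2.2 m; q_2 = 0.97 × 1.25 × 2.2 = 2.668 m³/s
w_3 = (7.1 − 3.2)/2 = 1.95 m; q_3 = 0.92 × 1.52 × 1.95 = 2.727 m³/s
w_4 = (14.4 − 4.4)/2 = 5 m; q_4 = 0.94 × 1.53 × 5 = 7.191 m³/s
Stations 1, 5 contribute zero (depth or velocity is 0).
Q = Σ qᵢ = 12.59 m³/s
= 12.59 × 3600 = 45310 m³/h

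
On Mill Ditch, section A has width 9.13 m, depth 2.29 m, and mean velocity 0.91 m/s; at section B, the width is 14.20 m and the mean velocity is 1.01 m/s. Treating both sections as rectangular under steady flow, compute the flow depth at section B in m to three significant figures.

Q = A₁V₁ = (9.13×2.29) × 0.91 = 19.03 m³/s
d₂ = Q/(b₂ V₂) = 19.03/(14.20×1.01) = 1.327 m

1.33 m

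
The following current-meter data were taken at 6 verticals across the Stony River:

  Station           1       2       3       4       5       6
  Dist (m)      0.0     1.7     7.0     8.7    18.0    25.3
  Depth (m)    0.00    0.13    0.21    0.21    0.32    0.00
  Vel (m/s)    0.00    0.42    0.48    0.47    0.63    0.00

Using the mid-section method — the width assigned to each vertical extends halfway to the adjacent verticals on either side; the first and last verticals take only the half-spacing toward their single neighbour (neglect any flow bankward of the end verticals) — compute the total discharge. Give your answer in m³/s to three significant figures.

2.76 m³/s

w_2 = (7.0 − 0.0)/2 = 3.5 m; q_2 = 0.42 × 0.13 × 3.5 = 0.1911 m³/s
w_3 = (8.7 − 1.7)/2 = 3.5 m; q_3 = 0.48 × 0.21 × 3.5 = 0.3528 m³/s
w_4 = (18.0 − 7.0)/2 = 5.5 m; q_4 = 0.47 × 0.21 × 5.5 = 0.5429 m³/s
w_5 = (25.3 − 8.7)/2 = 8.3 m; q_5 = 0.63 × 0.32 × 8.3 = 1.673 m³/s
Stations 1, 6 contribute zero (depth or velocity is 0).
Q = Σ qᵢ = 2.760 m³/s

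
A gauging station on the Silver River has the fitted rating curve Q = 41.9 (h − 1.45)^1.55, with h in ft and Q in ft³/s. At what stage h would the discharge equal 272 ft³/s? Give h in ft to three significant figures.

h − h₀ = (Q/C)^(1/b) = (272/41.9)^(1/1.55) = 3.343 ft
h = 1.45 + 3.343 = 4.793 ft

4.79 ft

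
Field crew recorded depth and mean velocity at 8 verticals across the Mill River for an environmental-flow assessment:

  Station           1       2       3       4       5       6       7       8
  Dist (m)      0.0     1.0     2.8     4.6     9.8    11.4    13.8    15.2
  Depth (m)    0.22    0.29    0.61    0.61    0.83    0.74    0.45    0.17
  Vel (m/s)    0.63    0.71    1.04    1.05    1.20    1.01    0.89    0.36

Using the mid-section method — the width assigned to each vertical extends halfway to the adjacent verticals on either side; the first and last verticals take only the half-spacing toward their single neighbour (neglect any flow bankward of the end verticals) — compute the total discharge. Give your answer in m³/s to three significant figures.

9.43 m³/s

w_1 = (1.0 − 0.0)/2 = 0.5 m; q_1 = 0.63 × 0.22 × 0.5 = 0.06930 m³/s
w_2 = (2.8 − 0.0)/2 = 1.4 m; q_2 = 0.71 × 0.29 × 1.4 = 0.2883 m³/s
w_3 = (4.6 − 1.0)/2 = 1.8 m; q_3 = 1.04 × 0.61 × 1.8 = 1.142 m³/s
w_4 = (9.8 − 2.8)/2 = 3.5 m; q_4 = 1.05 × 0.61 × 3.5 = 2.242 m³/s
w_5 = (11.4 − 4.6)/2 = 3.4 m; q_5 = 1.20 × 0.83 × 3.4 = 3.386 m³/s
w_6 = (13.8 − 9.8)/2 = 2 m; q_6 = 1.01 × 0.74 × 2 = 1.495 m³/s
w_7 = (15.2 − 11.4)/2 = 1.9 m; q_7 = 0.89 × 0.45 × 1.9 = 0.7610 m³/s
w_8 = (15.2 − 13.8)/2 = 0.7 m; q_8 = 0.36 × 0.17 × 0.7 = 0.04284 m³/s
Q = Σ qᵢ = 9.426 m³/s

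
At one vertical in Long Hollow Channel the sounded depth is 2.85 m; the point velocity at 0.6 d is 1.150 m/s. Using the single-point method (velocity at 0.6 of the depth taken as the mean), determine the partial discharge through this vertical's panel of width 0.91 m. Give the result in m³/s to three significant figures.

2.98 m³/s

v̄ = v₀.₆ = 1.150 m/s
q = v̄ × d × w = 1.150 × 2.85 × 0.91 = 2.983 m³/s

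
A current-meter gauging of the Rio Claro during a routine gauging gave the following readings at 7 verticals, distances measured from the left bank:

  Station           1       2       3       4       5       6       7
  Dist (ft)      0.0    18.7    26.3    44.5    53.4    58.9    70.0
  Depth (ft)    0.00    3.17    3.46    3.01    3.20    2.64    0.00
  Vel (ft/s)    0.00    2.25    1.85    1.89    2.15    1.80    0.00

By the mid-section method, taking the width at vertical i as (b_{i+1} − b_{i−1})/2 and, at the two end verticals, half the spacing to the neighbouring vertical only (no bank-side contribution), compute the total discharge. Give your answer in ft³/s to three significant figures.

w_2 = (26.3 − 0.0)/2 = 13.15 ft; q_2 = 2.25 × 3.17 × 13.15 = 93.79 ft³/s
w_3 = (44.5 − 18.7)/2 = 12.9 ft; q_3 = 1.85 × 3.46 × 12.9 = 82.57 ft³/s
w_4 = (53.4 − 26.3)/2 = 13.55 ft; q_4 = 1.89 × 3.01 × 13.55 = 77.08 ft³/s
w_5 = (58.9 − 44.5)/2 = 7.2 ft; q_5 = 2.15 × 3.20 × 7.2 = 49.54 ft³/s
w_6 = (70.0 − 53.4)/2 = 8.3 ft; q_6 = 1.80 × 2.64 × 8.3 = 39.44 ft³/s
Stations 1, 7 contribute zero (depth or velocity is 0).
Q = Σ qᵢ = 342.4 ft³/s

342 ft³/s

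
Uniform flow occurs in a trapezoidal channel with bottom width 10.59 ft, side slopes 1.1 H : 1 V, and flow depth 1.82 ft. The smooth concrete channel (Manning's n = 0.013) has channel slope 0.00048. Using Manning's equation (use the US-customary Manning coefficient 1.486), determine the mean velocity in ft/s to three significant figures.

3.18 ft/s

A = (b + z·y)·y = (10.59 + 1.1×1.82)×1.82 = 22.92 ft²
P = b + 2y√(1+z²) = 10.59 + 2×1.82×√(1+1.1²) = 16.00 ft
R = A/P = 22.92/16.00 = 1.432 ft
Q = (1.486/n)·A·R^(2/3)·S^(1/2) = (1.486/0.013) × 22.92 × 1.432^(2/3) × 0.00048^(1/2) = 72.92 ft³/s
V = Q/A = 72.92/22.92 = 3.182 ft/s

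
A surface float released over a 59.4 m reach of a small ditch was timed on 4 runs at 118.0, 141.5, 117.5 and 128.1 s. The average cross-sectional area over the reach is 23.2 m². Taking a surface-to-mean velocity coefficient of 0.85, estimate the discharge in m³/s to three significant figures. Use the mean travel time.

9.28 m³/s

t̄ = (118.0 + 141.5 + 117.5 + 128.1) / 4 = 126.275 s
v_surface = L / t̄ = 59.4 / 126.275 = 0.4704 m/s
v_mean = 0.85 × 0.4704 = 0.3998 m/s
Q = A × v_mean = 23.2 × 0.3998 = 9.276 m³/s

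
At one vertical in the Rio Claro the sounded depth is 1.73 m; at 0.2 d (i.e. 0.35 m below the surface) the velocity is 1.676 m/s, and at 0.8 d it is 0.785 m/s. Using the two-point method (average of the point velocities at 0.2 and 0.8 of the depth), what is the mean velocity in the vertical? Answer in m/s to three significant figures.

1.23 m/s

v̄ = (1.676 + 0.785) / 2 = 1.231 m/s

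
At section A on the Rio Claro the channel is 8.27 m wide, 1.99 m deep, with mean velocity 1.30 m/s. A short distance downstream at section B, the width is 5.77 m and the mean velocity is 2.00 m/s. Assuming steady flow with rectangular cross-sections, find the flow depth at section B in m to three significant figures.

1.85 m

Q = A₁V₁ = (8.27×1.99) × 1.30 = 21.39 m³/s
d₂ = Q/(b₂ V₂) = 21.39/(5.77×2.00) = 1.854 m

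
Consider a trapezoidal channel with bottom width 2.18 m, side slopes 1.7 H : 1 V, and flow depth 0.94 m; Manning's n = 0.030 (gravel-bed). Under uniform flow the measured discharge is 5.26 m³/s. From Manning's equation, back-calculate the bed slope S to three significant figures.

0.00387

A = (b + z·y)·y = (2.18 + 1.7×0.94)×0.94 = 3.551 m²
P = b + 2y√(1+z²) = 2.18 + 2×0.94×√(1+1.7²) = 5.888 m
R = A/P = 3.551/5.888 = 0.6032 m
S = (Q·n / (1·A·R^(2/3)))² = (5.26×0.030 / (1×3.551×0.7139))² = 0.003874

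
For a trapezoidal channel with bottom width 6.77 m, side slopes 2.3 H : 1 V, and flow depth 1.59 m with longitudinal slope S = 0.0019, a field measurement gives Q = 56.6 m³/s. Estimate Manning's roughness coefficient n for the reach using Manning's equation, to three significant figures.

0.0138

A = (b + z·y)·y = (6.77 + 2.3×1.59)×1.59 = 16.58 m²
P = b + 2y√(1+z²) = 6.77 + 2×1.59×√(1+2.3²) = 14.75 m
R = A/P = 16.58/14.75 = 1.124 m
n = (1/Q)·A·R^(2/3)·S^(1/2) = (1/56.6) × 16.58 × 1.081 × 0.04359 = 0.01381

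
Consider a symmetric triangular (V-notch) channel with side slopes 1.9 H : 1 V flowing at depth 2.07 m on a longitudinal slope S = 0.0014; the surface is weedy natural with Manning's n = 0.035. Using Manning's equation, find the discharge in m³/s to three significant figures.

8.21 m³/s

A = z·y² = 1.9×2.07² = 8.141 m²
P = 2y√(1+z²) = 2×2.07×√(1+1.9²) = 8.889 m
R = A/P = 8.141/8.889 = 0.9159 m
Q = (1/n)·A·R^(2/3)·S^(1/2) = (1/0.035) × 8.141 × 0.9159^(2/3) × 0.0014^(1/2) = 8.208 m³/s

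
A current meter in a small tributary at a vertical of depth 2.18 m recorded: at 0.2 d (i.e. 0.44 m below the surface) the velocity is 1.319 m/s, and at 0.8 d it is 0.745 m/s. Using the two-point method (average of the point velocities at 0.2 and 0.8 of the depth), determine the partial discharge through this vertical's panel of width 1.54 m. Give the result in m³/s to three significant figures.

v̄ = (1.319 + 0.745) / 2 = 1.032 m/s
q = v̄ × d × w = 1.032 × 2.18 × 1.54 = 3.465 m³/s

3.46 m³/s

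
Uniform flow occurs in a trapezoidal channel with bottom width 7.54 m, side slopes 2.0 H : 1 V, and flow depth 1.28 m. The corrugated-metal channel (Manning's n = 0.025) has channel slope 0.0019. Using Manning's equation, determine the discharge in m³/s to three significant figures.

22.2 m³/s

A = (b + z·y)·y = (7.54 + 2.0×1.28)×1.28 = 12.93 m²
P = b + 2y√(1+z²) = 7.54 + 2×1.28×√(1+2.0²) = 13.26 m
R = A/P = 12.93/13.26 = 0.9746 m
Q = (1/n)·A·R^(2/3)·S^(1/2) = (1/0.025) × 12.93 × 0.9746^(2/3) × 0.0019^(1/2) = 22.16 m³/s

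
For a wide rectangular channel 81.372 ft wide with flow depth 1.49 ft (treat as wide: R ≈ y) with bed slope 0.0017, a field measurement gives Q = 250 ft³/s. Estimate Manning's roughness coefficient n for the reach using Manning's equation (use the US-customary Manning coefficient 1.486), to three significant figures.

0.0388

A = b·y = 81.372 × 1.49 = 121.2 ft²
Wide channel: R ≈ y = 1.49 ft
n = (1.486/Q)·A·R^(2/3)·S^(1/2) = (1.486/250) × 121.2 × 1.305 × 0.04123 = 0.03876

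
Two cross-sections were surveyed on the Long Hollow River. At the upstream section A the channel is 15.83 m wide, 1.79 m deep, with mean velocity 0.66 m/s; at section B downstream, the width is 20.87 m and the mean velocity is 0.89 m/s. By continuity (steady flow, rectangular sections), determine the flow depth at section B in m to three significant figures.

Q = A₁V₁ = (15.83×1.79) × 0.66 = 18.70 m³/s
d₂ = Q/(b₂ V₂) = 18.70/(20.87×0.89) = 1.007 m

1.01 m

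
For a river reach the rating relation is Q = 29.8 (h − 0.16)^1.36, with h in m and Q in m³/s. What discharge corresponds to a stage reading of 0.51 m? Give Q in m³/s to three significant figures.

7.15 m³/s

Q = 29.8 × (0.51 − 0.16)^1.36 = 29.8 × 0.35^1.36 = 7.147 m³/s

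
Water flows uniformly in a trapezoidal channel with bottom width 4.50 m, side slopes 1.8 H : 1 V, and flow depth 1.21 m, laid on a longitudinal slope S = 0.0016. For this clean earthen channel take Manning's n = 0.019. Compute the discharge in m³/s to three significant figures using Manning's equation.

A = (b + z·y)·y = (4.50 + 1.8×1.21)×1.21 = 8.080 m²
P = b + 2y√(1+z²) = 4.50 + 2×1.21×√(1+1.8²) = 9.483 m
R = A/P = 8.080/9.483 = 0.8521 m
Q = (1/n)·A·R^(2/3)·S^(1/2) = (1/0.019) × 8.080 × 0.8521^(2/3) × 0.0016^(1/2) = 15.29 m³/s

15.3 m³/s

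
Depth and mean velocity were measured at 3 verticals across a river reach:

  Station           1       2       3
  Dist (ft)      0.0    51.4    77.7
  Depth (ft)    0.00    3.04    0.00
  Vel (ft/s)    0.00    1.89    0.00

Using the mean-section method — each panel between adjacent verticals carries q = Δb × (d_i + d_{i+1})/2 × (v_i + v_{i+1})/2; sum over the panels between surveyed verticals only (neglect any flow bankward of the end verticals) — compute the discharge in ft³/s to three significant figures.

112 ft³/s

Panel 1-2: Δb = 51.4 ft, d̄ = (0.00+3.04)/2 = 1.52, v̄ = (0.00+1.89)/2 = 0.945 → q = 51.4×1.52×0.945 = 73.83 ft³/s
Panel 2-3: Δb = 26.3 ft, d̄ = (3.04+0.00)/2 = 1.52, v̄ = (1.89+0.00)/2 = 0.945 → q = 26.3×1.52×0.945 = 37.78 ft³/s
Q = Σ q = 111.6 ft³/s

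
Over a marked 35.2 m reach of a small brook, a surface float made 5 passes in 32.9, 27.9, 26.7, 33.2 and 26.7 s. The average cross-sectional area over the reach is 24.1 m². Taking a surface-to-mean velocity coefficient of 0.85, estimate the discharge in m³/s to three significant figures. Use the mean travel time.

t̄ = (32.9 + 27.9 + 26.7 + 33.2 + 26.7) / 5 = 29.48 s
v_surface = L / t̄ = 35.2 / 29.48 = 1.194 m/s
v_mean = 0.85 × 1.194 = 1.015 m/s
Q = A × v_mean = 24.1 × 1.015 = 24.46 m³/s

24.5 m³/s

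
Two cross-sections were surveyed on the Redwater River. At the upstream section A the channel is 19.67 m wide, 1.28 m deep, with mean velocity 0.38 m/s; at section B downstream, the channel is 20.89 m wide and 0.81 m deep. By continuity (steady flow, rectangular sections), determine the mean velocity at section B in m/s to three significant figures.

Q = A₁V₁ = (19.67×1.28) × 0.38 = 9.567 m³/s
A₂ = 20.89 × 0.81 = 16.92 m²
V₂ = Q/A₂ = 9.567/16.92 = 0.5654 m/s

0.565 m/s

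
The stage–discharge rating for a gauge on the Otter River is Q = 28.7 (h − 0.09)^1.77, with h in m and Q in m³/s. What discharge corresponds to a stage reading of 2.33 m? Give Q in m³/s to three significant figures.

120 m³/s

Q = 28.7 × (2.33 − 0.09)^1.77 = 28.7 × 2.24^1.77 = 119.6 m³/s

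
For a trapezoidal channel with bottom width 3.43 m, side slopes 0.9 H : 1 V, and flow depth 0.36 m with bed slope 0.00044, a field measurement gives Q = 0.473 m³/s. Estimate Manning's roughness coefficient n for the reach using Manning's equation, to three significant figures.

A = (b + z·y)·y = (3.43 + 0.9×0.36)×0.36 = 1.351 m²
P = b + 2y√(1+z²) = 3.43 + 2×0.36×√(1+0.9²) = 4.399 m
R = A/P = 1.351/4.399 = 0.3072 m
n = (1/Q)·A·R^(2/3)·S^(1/2) = (1/0.473) × 1.351 × 0.4553 × 0.02098 = 0.02729

0.0273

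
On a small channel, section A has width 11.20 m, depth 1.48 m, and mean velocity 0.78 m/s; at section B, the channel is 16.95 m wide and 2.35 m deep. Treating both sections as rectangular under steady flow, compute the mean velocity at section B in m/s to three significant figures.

Q = A₁V₁ = (11.20×1.48) × 0.78 = 12.93 m³/s
A₂ = 16.95 × 2.35 = 39.83 m²
V₂ = Q/A₂ = 12.93/39.83 = 0.3246 m/s

0.325 m/s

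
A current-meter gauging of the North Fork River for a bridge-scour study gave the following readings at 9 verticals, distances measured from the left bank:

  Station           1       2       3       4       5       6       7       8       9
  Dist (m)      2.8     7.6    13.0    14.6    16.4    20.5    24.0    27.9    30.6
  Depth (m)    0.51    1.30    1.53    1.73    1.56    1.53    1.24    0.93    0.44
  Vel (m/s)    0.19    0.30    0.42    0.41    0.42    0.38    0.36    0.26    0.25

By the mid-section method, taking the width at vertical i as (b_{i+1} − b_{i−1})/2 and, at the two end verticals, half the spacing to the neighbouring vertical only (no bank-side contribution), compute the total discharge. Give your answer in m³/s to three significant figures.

12.4 m³/s

w_1 = (7.6 − 2.8)/2 = 2.4 m; q_1 = 0.19 × 0.51 × 2.4 = 0.2326 m³/s
w_2 = (13.0 − 2.8)/2 = 5.1 m; q_2 = 0.30 × 1.30 × 5.1 = 1.989 m³/s
w_3 = (14.6 − 7.6)/2 = 3.5 m; q_3 = 0.42 × 1.53 × 3.5 = 2.249 m³/s
w_4 = (16.4 − 13.0)/2 = 1.7 m; q_4 = 0.41 × 1.73 × 1.7 = 1.206 m³/s
w_5 = (20.5 − 14.6)/2 = 2.95 m; q_5 = 0.42 × 1.56 × 2.95 = 1.933 m³/s
w_6 = (24.0 − 16.4)/2 = 3.8 m; q_6 = 0.38 × 1.53 × 3.8 = 2.209 m³/s
w_7 = (27.9 − 20.5)/2 = 3.7 m; q_7 = 0.36 × 1.24 × 3.7 = 1.652 m³/s
w_8 = (30.6 − 24.0)/2 = 3.3 m; q_8 = 0.26 × 0.93 × 3.3 = 0.7979 m³/s
w_9 = (30.6 − 27.9)/2 = 1.35 m; q_9 = 0.25 × 0.44 × 1.35 = 0.1485 m³/s
Q = Σ qᵢ = 12.42 m³/s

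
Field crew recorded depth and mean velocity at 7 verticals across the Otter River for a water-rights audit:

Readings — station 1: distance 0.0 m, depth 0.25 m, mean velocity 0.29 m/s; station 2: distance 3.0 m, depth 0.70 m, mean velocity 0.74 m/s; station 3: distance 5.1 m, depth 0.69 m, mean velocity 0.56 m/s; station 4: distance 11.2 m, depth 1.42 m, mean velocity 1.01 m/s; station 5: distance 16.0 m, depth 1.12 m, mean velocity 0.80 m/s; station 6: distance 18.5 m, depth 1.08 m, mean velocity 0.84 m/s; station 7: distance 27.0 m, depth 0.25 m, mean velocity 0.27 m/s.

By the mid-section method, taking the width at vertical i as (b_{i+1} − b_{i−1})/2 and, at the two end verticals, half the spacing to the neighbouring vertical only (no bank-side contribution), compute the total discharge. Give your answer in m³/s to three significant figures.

w_1 = (3.0 − 0.0)/2 = 1.5 m; q_1 = 0.29 × 0.25 × 1.5 = 0.1088 m³/s
w_2 = (5.1 − 0.0)/2 = 2.55 m; q_2 = 0.74 × 0.70 × 2.55 = 1.321 m³/s
w_3 = (11.2 − 3.0)/2 = 4.1 m; q_3 = 0.56 × 0.69 × 4.1 = 1.584 m³/s
w_4 = (16.0 − 5.1)/2 = 5.45 m; q_4 = 1.01 × 1.42 × 5.45 = 7.816 m³/s
w_5 = (18.5 − 11.2)/2 = 3.65 m; q_5 = 0.80 × 1.12 × 3.65 = 3.270 m³/s
w_6 = (27.0 − 16.0)/2 = 5.5 m; q_6 = 0.84 × 1.08 × 5.5 = 4.990 m³/s
w_7 = (27.0 − 18.5)/2 = 4.25 m; q_7 = 0.27 × 0.25 × 4.25 = 0.2869 m³/s
Q = Σ qᵢ = 19.38 m³/s

19.4 m³/s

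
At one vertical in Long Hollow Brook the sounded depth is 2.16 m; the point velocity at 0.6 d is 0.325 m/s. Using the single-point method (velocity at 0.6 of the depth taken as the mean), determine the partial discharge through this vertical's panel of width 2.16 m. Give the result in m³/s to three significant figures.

1.52 m³/s

v̄ = v₀.₆ = 0.325 m/s
q = v̄ × d × w = 0.3250 × 2.16 × 2.16 = 1.516 m³/s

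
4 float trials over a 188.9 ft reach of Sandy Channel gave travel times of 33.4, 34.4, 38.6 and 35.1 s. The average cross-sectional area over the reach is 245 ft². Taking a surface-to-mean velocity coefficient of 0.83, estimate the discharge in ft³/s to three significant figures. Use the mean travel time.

1090 ft³/s

t̄ = (33.4 + 34.4 + 38.6 + 35.1) / 4 = 35.375 s
v_surface = L / t̄ = 188.9 / 35.375 = 5.340 ft/s
v_mean = 0.83 × 5.340 = 4.432 ft/s
Q = A × v_mean = 245 × 4.432 = 1086 ft³/s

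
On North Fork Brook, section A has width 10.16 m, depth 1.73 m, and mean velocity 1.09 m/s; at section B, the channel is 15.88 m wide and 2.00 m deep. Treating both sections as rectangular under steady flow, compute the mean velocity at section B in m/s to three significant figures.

Q = A₁V₁ = (10.16×1.73) × 1.09 = 19.16 m³/s
A₂ = 15.88 × 2.00 = 31.76 m²
V₂ = Q/A₂ = 19.16/31.76 = 0.6032 m/s

0.603 m/s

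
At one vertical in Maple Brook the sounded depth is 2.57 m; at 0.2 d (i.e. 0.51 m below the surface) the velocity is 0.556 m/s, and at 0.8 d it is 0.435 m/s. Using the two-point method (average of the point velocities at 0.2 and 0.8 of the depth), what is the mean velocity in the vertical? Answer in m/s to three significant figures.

0.496 m/s

v̄ = (0.556 + 0.435) / 2 = 0.4955 m/s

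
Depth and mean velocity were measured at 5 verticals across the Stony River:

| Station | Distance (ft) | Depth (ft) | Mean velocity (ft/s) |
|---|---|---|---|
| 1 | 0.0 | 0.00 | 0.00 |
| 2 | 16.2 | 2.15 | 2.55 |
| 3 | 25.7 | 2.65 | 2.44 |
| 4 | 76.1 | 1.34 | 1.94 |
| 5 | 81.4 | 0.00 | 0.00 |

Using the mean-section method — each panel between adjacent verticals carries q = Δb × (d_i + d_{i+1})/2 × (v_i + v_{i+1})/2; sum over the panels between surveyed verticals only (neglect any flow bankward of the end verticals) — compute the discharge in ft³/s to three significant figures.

Panel 1-2: Δb = 16.2 ft, d̄ = (0.00+2.15)/2 = 1.075, v̄ = (0.00+2.55)/2 = 1.275 → q = 16.2×1.075×1.275 = 22.20 ft³/s
Panel 2-3: Δb = 9.5 ft, d̄ = (2.15+2.65)/2 = 2.4, v̄ = (2.55+2.44)/2 = 2.495 → q = 9.5×2.4×2.495 = 56.89 ft³/s
Panel 3-4: Δb = 50.4 ft, d̄ = (2.65+1.34)/2 = 1.995, v̄ = (2.44+1.94)/2 = 2.19 → q = 50.4×1.995×2.19 = 220.2 ft³/s
Panel 4-5: Δb = 5.3 ft, d̄ = (1.34+0.00)/2 = 0.67, v̄ = (1.94+0.00)/2 = 0.97 → q = 5.3×0.67×0.97 = 3.444 ft³/s
Q = Σ q = 302.7 ft³/s

303 ft³/s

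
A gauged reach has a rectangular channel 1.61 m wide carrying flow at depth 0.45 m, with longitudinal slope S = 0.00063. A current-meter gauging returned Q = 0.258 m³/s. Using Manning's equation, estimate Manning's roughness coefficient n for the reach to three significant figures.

A = b·y = 1.61 × 0.45 = 0.7245 m²
P = b + 2y = 1.61 + 2×0.45 = 2.510 m
R = A/P = 0.7245/2.510 = 0.2886 m
n = (1/Q)·A·R^(2/3)·S^(1/2) = (1/0.258) × 0.7245 × 0.4368 × 0.02510 = 0.03078

0.0308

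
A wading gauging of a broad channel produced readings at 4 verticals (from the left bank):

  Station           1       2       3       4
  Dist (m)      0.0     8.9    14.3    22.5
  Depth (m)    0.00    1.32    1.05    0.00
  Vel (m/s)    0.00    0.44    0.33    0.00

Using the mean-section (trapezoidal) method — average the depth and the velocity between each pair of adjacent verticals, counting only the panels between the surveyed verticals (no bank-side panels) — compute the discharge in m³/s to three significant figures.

4.47 m³/s

Panel 1-2: Δb = 8.9 m, d̄ = (0.00+1.32)/2 = 0.66, v̄ = (0.00+0.44)/2 = 0.22 → q = 8.9×0.66×0.22 = 1.292 m³/s
Panel 2-3: Δb = 5.4 m, d̄ = (1.32+1.05)/2 = 1.185, v̄ = (0.44+0.33)/2 = 0.385 → q = 5.4×1.185×0.385 = 2.464 m³/s
Panel 3-4: Δb = 8.2 m, d̄ = (1.05+0.00)/2 = 0.525, v̄ = (0.33+0.00)/2 = 0.165 → q = 8.2×0.525×0.165 = 0.7103 m³/s
Q = Σ q = 4.466 m³/s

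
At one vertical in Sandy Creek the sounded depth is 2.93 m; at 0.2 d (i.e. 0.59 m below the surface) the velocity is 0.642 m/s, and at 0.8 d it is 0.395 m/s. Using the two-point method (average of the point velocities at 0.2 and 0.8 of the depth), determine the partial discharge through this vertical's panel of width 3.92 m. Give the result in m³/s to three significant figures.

5.96 m³/s

v̄ = (0.642 + 0.395) / 2 = 0.5185 m/s
q = v̄ × d × w = 0.5185 × 2.93 × 3.92 = 5.955 m³/s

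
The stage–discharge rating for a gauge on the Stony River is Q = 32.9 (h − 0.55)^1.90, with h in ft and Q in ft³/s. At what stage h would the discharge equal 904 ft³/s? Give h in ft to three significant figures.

6.27 ft

h − h₀ = (Q/C)^(1/b) = (904/32.9)^(1/1.90) = 5.719 ft
h = 0.55 + 5.719 = 6.269 ft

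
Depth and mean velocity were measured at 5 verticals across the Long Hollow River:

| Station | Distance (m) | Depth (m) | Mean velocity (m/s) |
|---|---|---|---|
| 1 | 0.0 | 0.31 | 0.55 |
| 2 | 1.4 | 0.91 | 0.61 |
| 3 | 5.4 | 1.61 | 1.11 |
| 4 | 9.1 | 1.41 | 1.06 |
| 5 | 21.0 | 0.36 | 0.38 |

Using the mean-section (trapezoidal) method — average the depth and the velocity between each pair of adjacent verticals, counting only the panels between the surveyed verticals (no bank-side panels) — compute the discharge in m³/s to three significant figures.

18.5 m³/s

Panel 1-2: Δb = 1.4 m, d̄ = (0.31+0.91)/2 = 0.61, v̄ = (0.55+0.61)/2 = 0.58 → q = 1.4×0.61×0.58 = 0.4953 m³/s
Panel 2-3: Δb = 4 m, d̄ = (0.91+1.61)/2 = 1.26, v̄ = (0.61+1.11)/2 = 0.86 → q = 4×1.26×0.86 = 4.334 m³/s
Panel 3-4: Δb = 3.7 m, d̄ = (1.61+1.41)/2 = 1.51, v̄ = (1.11+1.06)/2 = 1.085 → q = 3.7×1.51×1.085 = 6.062 m³/s
Panel 4-5: Δb = 11.9 m, d̄ = (1.41+0.36)/2 = 0.885, v̄ = (1.06+0.38)/2 = 0.72 → q = 11.9×0.885×0.72 = 7.583 m³/s
Q = Σ q = 18.47 m³/s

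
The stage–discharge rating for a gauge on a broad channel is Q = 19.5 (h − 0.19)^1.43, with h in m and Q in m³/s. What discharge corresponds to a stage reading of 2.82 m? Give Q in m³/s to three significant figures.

77.7 m³/s

Q = 19.5 × (2.82 − 0.19)^1.43 = 19.5 × 2.63^1.43 = 77.73 m³/s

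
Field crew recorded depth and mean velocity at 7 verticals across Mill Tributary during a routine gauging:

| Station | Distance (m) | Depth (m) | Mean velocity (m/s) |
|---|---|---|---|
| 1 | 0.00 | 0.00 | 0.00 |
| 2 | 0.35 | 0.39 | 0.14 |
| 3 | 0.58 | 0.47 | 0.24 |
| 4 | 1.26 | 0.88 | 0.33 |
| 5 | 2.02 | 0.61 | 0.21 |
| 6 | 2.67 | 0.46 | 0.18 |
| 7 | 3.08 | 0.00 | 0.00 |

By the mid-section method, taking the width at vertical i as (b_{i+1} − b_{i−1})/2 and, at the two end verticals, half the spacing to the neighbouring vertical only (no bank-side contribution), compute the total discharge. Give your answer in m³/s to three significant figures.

0.410 m³/s

w_2 = (0.58 − 0.00)/2 = 0.29 m; q_2 = 0.14 × 0.39 × 0.29 = 0.01583 m³/s
w_3 = (1.26 − 0.35)/2 = 0.455 m; q_3 = 0.24 × 0.47 × 0.455 = 0.05132 m³/s
w_4 = (2.02 − 0.58)/2 = 0.72 m; q_4 = 0.33 × 0.88 × 0.72 = 0.2091 m³/s
w_5 = (2.67 − 1.26)/2 = 0.705 m; q_5 = 0.21 × 0.61 × 0.705 = 0.09031 m³/s
w_6 = (3.08 − 2.02)/2 = 0.53 m; q_6 = 0.18 × 0.46 × 0.53 = 0.04388 m³/s
Stations 1, 7 contribute zero (depth or velocity is 0).
Q = Σ qᵢ = 0.4104 m³/s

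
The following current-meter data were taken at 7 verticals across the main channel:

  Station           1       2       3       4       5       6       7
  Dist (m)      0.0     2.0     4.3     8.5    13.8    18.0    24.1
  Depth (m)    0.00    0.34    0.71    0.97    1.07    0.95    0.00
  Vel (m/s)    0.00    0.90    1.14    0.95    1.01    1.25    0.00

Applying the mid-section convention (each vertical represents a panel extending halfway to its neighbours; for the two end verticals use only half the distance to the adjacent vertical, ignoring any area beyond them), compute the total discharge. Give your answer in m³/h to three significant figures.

68100 m³/h

w_2 = (4.3 − 0.0)/2 = 2.15 m; q_2 = 0.90 × 0.34 × 2.15 = 0.6579 m³/s
w_3 = (8.5 − 2.0)/2 = 3.25 m; q_3 = 1.14 × 0.71 × 3.25 = 2.631 m³/s
w_4 = (13.8 − 4.3)/2 = 4.75 m; q_4 = 0.95 × 0.97 × 4.75 = 4.377 m³/s
w_5 = (18.0 − 8.5)/2 = 4.75 m; q_5 = 1.01 × 1.07 × 4.75 = 5.133 m³/s
w_6 = (24.1 − 13.8)/2 = 5.15 m; q_6 = 1.25 × 0.95 × 5.15 = 6.116 m³/s
Stations 1, 7 contribute zero (depth or velocity is 0).
Q = Σ qᵢ = 18.91 m³/s
= 18.91 × 3600 = 68090 m³/h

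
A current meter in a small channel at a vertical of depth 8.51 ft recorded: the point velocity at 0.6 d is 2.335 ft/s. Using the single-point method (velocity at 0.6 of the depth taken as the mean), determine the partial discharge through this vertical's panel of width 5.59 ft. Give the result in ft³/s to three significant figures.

111 ft³/s

v̄ = v₀.₆ = 2.335 ft/s
q = v̄ × d × w = 2.335 × 8.51 × 5.59 = 111.1 ft³/s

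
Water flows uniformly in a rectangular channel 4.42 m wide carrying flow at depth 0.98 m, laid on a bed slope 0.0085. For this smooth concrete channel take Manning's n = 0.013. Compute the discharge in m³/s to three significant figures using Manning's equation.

A = b·y = 4.42 × 0.98 = 4.332 m²
P = b + 2y = 4.42 + 2×0.98 = 6.380 m
R = A/P = 4.332/6.380 = 0.6789 m
Q = (1/n)·A·R^(2/3)·S^(1/2) = (1/0.013) × 4.332 × 0.6789^(2/3) × 0.0085^(1/2) = 23.73 m³/s

23.7 m³/s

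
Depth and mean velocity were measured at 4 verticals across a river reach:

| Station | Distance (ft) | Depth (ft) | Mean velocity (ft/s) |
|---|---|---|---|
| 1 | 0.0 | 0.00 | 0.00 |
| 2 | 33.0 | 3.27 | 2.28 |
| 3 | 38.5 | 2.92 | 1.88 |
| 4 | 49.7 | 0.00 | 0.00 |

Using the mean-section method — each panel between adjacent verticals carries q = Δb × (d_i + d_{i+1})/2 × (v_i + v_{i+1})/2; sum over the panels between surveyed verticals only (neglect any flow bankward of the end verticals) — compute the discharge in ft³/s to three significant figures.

Panel 1-2: Δb = 33 ft, d̄ = (0.00+3.27)/2 = 1.635, v̄ = (0.00+2.28)/2 = 1.14 → q = 33×1.635×1.14 = 61.51 ft³/s
Panel 2-3: Δb = 5.5 ft, d̄ = (3.27+2.92)/2 = 3.095, v̄ = (2.28+1.88)/2 = 2.08 → q = 5.5×3.095×2.08 = 35.41 ft³/s
Panel 3-4: Δb = 11.2 ft, d̄ = (2.92+0.00)/2 = 1.46, v̄ = (1.88+0.00)/2 = 0.94 → q = 11.2×1.46×0.94 = 15.37 ft³/s
Q = Σ q = 112.3 ft³/s

112 ft³/s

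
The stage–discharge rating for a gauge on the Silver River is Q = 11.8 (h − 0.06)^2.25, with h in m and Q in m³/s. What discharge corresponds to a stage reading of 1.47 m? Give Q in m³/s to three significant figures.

25.6 m³/s

Q = 11.8 × (1.47 − 0.06)^2.25 = 11.8 × 1.41^2.25 = 25.56 m³/s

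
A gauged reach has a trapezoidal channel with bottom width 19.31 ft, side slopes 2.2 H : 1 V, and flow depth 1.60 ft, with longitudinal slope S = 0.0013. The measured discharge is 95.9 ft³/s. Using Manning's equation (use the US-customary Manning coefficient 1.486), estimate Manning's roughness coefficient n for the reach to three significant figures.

0.0249

A = (b + z·y)·y = (19.31 + 2.2×1.60)×1.60 = 36.53 ft²
P = b + 2y√(1+z²) = 19.31 + 2×1.60×√(1+2.2²) = 27.04 ft
R = A/P = 36.53/27.04 = 1.351 ft
n = (1.486/Q)·A·R^(2/3)·S^(1/2) = (1.486/95.9) × 36.53 × 1.222 × 0.03606 = 0.02494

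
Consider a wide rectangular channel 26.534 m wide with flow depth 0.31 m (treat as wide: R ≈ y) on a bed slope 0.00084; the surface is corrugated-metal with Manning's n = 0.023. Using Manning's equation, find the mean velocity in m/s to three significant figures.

0.577 m/s

A = b·y = 26.534 × 0.31 = 8.226 m²
Wide channel: R ≈ y = 0.31 m
Q = (1/n)·A·R^(2/3)·S^(1/2) = (1/0.023) × 8.226 × 0.3100^(2/3) × 0.00084^(1/2) = 4.748 m³/s
V = Q/A = 4.748/8.226 = 0.5772 m/s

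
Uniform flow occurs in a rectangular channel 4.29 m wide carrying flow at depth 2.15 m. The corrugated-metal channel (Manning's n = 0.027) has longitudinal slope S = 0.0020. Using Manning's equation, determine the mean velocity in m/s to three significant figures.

1.74 m/s

A = b·y = 4.29 × 2.15 = 9.224 m²
P = b + 2y = 4.29 + 2×2.15 = 8.590 m
R = A/P = 9.224/8.590 = 1.074 m
Q = (1/n)·A·R^(2/3)·S^(1/2) = (1/0.027) × 9.224 × 1.074^(2/3) × 0.0020^(1/2) = 16.02 m³/s
V = Q/A = 16.02/9.224 = 1.737 m/s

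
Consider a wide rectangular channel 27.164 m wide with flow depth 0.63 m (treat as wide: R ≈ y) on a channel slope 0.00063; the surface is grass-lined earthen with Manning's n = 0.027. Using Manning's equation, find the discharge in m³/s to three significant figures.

A = b·y = 27.164 × 0.63 = 17.11 m²
Wide channel: R ≈ y = 0.63 m
Q = (1/n)·A·R^(2/3)·S^(1/2) = (1/0.027) × 17.11 × 0.6300^(2/3) × 0.00063^(1/2) = 11.69 m³/s

11.7 m³/s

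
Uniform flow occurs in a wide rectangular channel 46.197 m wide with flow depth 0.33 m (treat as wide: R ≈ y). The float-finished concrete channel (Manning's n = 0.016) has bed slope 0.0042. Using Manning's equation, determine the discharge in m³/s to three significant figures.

A = b·y = 46.197 × 0.33 = 15.25 m²
Wide channel: R ≈ y = 0.33 m
Q = (1/n)·A·R^(2/3)·S^(1/2) = (1/0.016) × 15.25 × 0.3300^(2/3) × 0.0042^(1/2) = 29.49 m³/s

29.5 m³/s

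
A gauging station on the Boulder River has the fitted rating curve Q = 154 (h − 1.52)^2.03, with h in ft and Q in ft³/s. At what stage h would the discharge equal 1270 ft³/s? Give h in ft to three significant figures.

4.35 ft

h − h₀ = (Q/C)^(1/b) = (1270/154)^(1/2.03) = 2.827 ft
h = 1.52 + 2.827 = 4.347 ft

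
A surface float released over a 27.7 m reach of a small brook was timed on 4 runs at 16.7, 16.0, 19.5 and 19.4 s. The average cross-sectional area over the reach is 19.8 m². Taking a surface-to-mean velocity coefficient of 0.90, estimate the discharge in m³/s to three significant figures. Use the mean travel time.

t̄ = (16.7 + 16.0 + 19.5 + 19.4) / 4 = 17.9 s
v_surface = L / t̄ = 27.7 / 17.9 = 1.547 m/s
v_mean = 0.90 × 1.547 = 1.393 m/s
Q = A × v_mean = 19.8 × 1.393 = 27.58 m³/s

27.6 m³/s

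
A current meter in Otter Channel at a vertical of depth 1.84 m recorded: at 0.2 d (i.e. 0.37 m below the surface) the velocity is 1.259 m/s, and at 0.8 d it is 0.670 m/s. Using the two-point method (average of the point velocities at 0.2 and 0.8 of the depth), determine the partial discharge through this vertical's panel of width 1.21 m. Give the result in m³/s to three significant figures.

2.15 m³/s

v̄ = (1.259 + 0.670) / 2 = 0.9645 m/s
q = v̄ × d × w = 0.9645 × 1.84 × 1.21 = 2.147 m³/s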